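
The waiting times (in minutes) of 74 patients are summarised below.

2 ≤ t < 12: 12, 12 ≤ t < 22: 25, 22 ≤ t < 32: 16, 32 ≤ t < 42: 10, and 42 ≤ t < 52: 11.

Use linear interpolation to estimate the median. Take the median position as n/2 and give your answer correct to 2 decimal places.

22.00

Cumulative frequencies: 12, 37, 53, 63, 74
n = 74; position = n/2 = 37.
This falls in the class 12 ≤ t < 22: L = 12, F = 12, f = 25, h = 10.
Median ≈ 12 + ((37 − 12) / 25) × 10 = 22.0000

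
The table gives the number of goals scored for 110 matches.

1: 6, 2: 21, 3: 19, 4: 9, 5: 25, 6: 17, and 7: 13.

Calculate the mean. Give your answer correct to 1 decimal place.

4.2

Values: 1, 2, 3, 4, 5, 6, 7
Σfx = 6×1 + 21×2 + 19×3 + 9×4 + 25×5 + 17×6 + 13×7 = 459
n = Σf = 110
Mean = 459 / 110 = 4.1727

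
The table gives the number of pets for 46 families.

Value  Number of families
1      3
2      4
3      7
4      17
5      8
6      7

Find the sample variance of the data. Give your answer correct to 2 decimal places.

Values: 1, 2, 3, 4, 5, 6
n = 46, Σfx = 182, mean = 3.9565
Σfx² = 806
Σf(x − x̄)² = Σfx² − (Σfx)²/n = 806 − 182²/46 = 85.9130
Sample variance = 85.9130 / 45 = 1.9092

1.91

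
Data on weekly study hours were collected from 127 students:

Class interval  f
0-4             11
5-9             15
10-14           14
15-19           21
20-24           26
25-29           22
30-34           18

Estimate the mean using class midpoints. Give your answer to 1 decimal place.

Midpoints: 2, 7, 12, 17, 22, 27, 32
Σfm = 11×2 + 15×7 + 14×12 + 21×17 + 26×22 + 22×27 + 18×32 = 2394
n = Σf = 127
Mean = 2394 / 127 = 18.8504

18.9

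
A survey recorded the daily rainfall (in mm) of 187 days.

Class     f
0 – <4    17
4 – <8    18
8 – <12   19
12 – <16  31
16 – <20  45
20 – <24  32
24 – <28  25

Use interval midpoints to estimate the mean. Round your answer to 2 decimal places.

Midpoints: 2, 6, 10, 14, 18, 22, 26
Σfm = 17×2 + 18×6 + 19×10 + 31×14 + 45×18 + 32×22 + 25×26 = 2930
n = Σf = 187
Mean = 2930 / 187 = 15.6684

15.67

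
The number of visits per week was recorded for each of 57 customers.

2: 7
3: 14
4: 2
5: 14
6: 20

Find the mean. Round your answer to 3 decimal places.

4.456

Values: 2, 3, 4, 5, 6
Σfx = 7×2 + 14×3 + 2×4 + 14×5 + 20×6 = 254
n = Σf = 57
Mean = 254 / 57 = 4.4561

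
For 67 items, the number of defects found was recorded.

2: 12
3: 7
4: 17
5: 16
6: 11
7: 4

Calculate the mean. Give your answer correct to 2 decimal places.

4.28

Values: 2, 3, 4, 5, 6, 7
Σfx = 12×2 + 7×3 + 17×4 + 16×5 + 11×6 + 4×7 = 287
n = Σf = 67
Mean = 287 / 67 = 4.2836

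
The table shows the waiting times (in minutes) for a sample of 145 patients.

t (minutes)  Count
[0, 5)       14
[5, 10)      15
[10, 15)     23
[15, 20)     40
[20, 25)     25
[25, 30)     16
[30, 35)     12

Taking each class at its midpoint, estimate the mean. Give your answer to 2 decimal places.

17.43

Midpoints: 2.5, 7.5, 12.5, 17.5, 22.5, 27.5, 32.5
Σfm = 14×2.5 + 15×7.5 + 23×12.5 + 40×17.5 + 25×22.5 + 16×27.5 + 12×32.5 = 2527.5
n = Σf = 145
Mean = 2527.5 / 145 = 17.4310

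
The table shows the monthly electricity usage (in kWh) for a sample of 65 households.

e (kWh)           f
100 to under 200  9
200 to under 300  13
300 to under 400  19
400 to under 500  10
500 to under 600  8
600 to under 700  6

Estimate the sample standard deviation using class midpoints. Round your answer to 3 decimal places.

Midpoints: 150, 250, 350, 450, 550, 650
n = 65, Σfm = 24050, mean = 370.0000
Σfm² = 10322500
Σf(m − x̄)² = Σfm² − (Σfm)²/n = 10322500 − 24050²/65 = 1424000.0000
Sample variance = 1424000.0000 / 64 = 22250.0000
Standard deviation = √22250.0000 = 149.1643

149.164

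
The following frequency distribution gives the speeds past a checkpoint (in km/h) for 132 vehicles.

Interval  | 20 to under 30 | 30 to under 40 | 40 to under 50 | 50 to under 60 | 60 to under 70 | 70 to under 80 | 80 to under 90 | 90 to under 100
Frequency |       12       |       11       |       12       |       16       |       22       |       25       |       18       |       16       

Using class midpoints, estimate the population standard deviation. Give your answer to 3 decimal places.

21.229

Midpoints: 25, 35, 45, 55, 65, 75, 85, 95
n = 132, Σfm = 8460, mean = 64.0909
Σfm² = 601700
Σf(m − x̄)² = Σfm² − (Σfm)²/n = 601700 − 8460²/132 = 59490.9091
Population variance = 59490.9091 / 132 = 450.6887
Standard deviation = √450.6887 = 21.2294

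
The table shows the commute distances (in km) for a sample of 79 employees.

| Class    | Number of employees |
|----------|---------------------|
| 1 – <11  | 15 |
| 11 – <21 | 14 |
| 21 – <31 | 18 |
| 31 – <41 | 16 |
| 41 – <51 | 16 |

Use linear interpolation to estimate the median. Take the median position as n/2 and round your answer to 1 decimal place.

26.8

Cumulative frequencies: 15, 29, 47, 63, 79
n = 79; position = n/2 = 39.5.
This falls in the class 21 – <31: L = 21, F = 29, f = 18, h = 10.
Median ≈ 21 + ((39.5 − 29) / 18) × 10 = 26.8333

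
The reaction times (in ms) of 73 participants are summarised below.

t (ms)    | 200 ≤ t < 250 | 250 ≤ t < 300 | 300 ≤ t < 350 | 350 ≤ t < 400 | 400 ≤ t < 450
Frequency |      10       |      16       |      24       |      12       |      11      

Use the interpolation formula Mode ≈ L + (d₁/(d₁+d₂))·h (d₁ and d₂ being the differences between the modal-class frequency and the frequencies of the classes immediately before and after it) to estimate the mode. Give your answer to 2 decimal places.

320.00

Modal class: 300 ≤ t < 350 (highest frequency 24).
d₁ = 24 − 16 = 8, d₂ = 24 − 12 = 12
Mode ≈ 300 + (8/(8+12)) × 50 = 300 + 20.0000 = 320.0000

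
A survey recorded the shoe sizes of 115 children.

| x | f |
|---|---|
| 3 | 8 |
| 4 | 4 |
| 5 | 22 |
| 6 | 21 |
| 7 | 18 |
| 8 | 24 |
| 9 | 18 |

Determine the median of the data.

Cumulative frequencies: 8, 12, 34, 55, 73, 97, 115
n = 115, so the median is the value in position (n+1)/2 = 58.
Position 58 falls at value 7.

7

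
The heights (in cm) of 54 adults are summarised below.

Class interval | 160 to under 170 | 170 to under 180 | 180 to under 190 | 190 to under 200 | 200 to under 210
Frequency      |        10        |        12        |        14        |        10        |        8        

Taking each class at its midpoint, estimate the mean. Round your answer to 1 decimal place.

Midpoints: 165, 175, 185, 195, 205
Σfm = 10×165 + 12×175 + 14×185 + 10×195 + 8×205 = 9930
n = Σf = 54
Mean = 9930 / 54 = 183.8889

183.9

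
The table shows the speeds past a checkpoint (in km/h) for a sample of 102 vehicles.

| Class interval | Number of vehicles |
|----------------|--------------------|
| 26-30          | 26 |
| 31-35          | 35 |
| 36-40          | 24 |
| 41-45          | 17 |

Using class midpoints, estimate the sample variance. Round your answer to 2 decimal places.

Midpoints: 28, 33, 38, 43
n = 102, Σfm = 3526, mean = 34.5686
Σfm² = 124588
Σf(m − x̄)² = Σfm² − (Σfm)²/n = 124588 − 3526²/102 = 2699.0196
Sample variance = 2699.0196 / 101 = 26.7230

26.72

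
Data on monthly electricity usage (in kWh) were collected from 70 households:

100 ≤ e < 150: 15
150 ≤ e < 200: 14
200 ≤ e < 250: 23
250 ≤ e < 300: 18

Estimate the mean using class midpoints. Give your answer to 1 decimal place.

Midpoints: 125, 175, 225, 275
Σfm = 15×125 + 14×175 + 23×225 + 18×275 = 14450
n = Σf = 70
Mean = 14450 / 70 = 206.4286

206.4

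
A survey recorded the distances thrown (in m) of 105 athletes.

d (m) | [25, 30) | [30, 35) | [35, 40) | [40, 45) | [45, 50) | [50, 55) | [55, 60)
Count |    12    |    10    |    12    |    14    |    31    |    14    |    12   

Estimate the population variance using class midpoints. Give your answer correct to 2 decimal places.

Midpoints: 27.5, 32.5, 37.5, 42.5, 47.5, 52.5, 57.5
n = 105, Σfm = 4597.5, mean = 43.7857
Σfm² = 210006.25
Σf(m − x̄)² = Σfm² − (Σfm)²/n = 210006.25 − 4597.5²/105 = 8701.4286
Population variance = 8701.4286 / 105 = 82.8707

82.87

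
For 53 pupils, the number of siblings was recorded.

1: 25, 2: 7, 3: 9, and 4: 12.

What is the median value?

2

Cumulative frequencies: 25, 32, 41, 53
n = 53, so the median is the value in position (n+1)/2 = 27.
Position 27 falls at value 2.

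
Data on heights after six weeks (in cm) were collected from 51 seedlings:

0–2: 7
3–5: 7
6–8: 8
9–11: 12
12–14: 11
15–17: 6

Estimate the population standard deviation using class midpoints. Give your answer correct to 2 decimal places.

Midpoints: 1, 4, 7, 10, 13, 16
n = 51, Σfm = 450, mean = 8.8235
Σfm² = 5106
Σf(m − x̄)² = Σfm² − (Σfm)²/n = 5106 − 450²/51 = 1135.4118
Population variance = 1135.4118 / 51 = 22.2630
Standard deviation = √22.2630 = 4.7184

4.72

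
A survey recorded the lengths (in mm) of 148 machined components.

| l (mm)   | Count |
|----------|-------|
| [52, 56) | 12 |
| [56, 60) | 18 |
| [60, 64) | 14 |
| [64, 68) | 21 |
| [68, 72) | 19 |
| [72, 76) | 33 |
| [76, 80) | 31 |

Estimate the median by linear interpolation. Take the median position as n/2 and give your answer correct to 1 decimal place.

69.9

Cumulative frequencies: 12, 30, 44, 65, 84, 117, 148
n = 148; position = n/2 = 74.
This falls in the class [68, 72): L = 68, F = 65, f = 19, h = 4.
Median ≈ 68 + ((74 − 65) / 19) × 4 = 69.8947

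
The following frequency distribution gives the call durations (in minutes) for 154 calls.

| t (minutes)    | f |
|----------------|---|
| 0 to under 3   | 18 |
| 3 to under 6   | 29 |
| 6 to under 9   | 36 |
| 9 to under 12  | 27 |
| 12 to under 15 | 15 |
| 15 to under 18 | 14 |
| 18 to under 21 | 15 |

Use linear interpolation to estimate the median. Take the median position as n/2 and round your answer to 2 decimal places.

8.50

Cumulative frequencies: 18, 47, 83, 110, 125, 139, 154
n = 154; position = n/2 = 77.
This falls in the class 6 to under 9: L = 6, F = 47, f = 36, h = 3.
Median ≈ 6 + ((77 − 47) / 36) × 3 = 8.5000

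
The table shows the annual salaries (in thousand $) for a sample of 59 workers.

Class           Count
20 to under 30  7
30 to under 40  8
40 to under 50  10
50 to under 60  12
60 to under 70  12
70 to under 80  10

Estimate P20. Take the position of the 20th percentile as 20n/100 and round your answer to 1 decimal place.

36.0

Cumulative frequencies: 7, 15, 25, 37, 49, 59
n = 59; position = 20n/100 = 11.8.
This falls in the class 30 to under 40: L = 30, F = 7, f = 8, h = 10.
20th percentile ≈ 30 + ((11.8 − 7) / 8) × 10 = 36.0000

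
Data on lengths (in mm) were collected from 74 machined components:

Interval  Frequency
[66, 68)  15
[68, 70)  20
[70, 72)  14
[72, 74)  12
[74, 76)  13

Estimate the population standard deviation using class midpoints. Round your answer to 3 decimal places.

2.771

Midpoints: 67, 69, 71, 73, 75
n = 74, Σfm = 5230, mean = 70.6757
Σfm² = 370202
Σf(m − x̄)² = Σfm² − (Σfm)²/n = 370202 − 5230²/74 = 568.2162
Population variance = 568.2162 / 74 = 7.6786
Standard deviation = √7.6786 = 2.7710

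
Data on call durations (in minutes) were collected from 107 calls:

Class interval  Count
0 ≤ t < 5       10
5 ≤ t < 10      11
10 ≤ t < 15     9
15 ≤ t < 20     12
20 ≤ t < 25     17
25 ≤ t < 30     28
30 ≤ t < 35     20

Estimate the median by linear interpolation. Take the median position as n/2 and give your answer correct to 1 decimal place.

Cumulative frequencies: 10, 21, 30, 42, 59, 87, 107
n = 107; position = n/2 = 53.5.
This falls in the class 20 ≤ t < 25: L = 20, F = 42, f = 17, h = 5.
Median ≈ 20 + ((53.5 − 42) / 17) × 5 = 23.3824

23.4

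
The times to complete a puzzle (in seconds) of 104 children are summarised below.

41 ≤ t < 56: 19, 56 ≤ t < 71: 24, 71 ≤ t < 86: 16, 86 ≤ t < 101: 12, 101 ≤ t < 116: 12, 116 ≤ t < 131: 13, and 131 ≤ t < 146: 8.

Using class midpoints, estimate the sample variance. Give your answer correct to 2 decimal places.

842.17

Midpoints: 48.5, 63.5, 78.5, 93.5, 108.5, 123.5, 138.5
n = 104, Σfm = 8839, mean = 84.9904
Σfm² = 837974
Σf(m − x̄)² = Σfm² − (Σfm)²/n = 837974 − 8839²/104 = 86743.9904
Sample variance = 86743.9904 / 103 = 842.1747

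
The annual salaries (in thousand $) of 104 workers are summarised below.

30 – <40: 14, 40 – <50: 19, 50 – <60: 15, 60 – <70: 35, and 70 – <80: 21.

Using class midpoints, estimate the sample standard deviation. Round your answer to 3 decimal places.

13.414

Midpoints: 35, 45, 55, 65, 75
n = 104, Σfm = 6020, mean = 57.8846
Σfm² = 367000
Σf(m − x̄)² = Σfm² − (Σfm)²/n = 367000 − 6020²/104 = 18534.6154
Sample variance = 18534.6154 / 103 = 179.9477
Standard deviation = √179.9477 = 13.4145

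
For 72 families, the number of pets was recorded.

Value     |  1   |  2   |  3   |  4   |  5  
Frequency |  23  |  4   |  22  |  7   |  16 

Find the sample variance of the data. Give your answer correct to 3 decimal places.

2.328

Values: 1, 2, 3, 4, 5
n = 72, Σfx = 205, mean = 2.8472
Σfx² = 749
Σf(x − x̄)² = Σfx² − (Σfx)²/n = 749 − 205²/72 = 165.3194
Sample variance = 165.3194 / 71 = 2.3284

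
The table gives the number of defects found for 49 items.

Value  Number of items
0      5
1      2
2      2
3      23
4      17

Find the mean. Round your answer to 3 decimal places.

2.918

Values: 0, 1, 2, 3, 4
Σfx = 5×0 + 2×1 + 2×2 + 23×3 + 17×4 = 143
n = Σf = 49
Mean = 143 / 49 = 2.9184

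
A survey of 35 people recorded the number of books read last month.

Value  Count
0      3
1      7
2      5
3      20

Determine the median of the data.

3

Cumulative frequencies: 3, 10, 15, 35
n = 35, so the median is the value in position (n+1)/2 = 18.
Position 18 falls at value 3.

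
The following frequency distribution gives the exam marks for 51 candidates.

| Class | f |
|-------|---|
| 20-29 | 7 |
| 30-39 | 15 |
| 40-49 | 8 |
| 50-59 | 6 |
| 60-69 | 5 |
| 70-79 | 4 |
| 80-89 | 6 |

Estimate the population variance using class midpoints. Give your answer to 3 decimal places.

373.779

Midpoints: 24.5, 34.5, 44.5, 54.5, 64.5, 74.5, 84.5
n = 51, Σfm = 2499.5, mean = 49.0098
Σfm² = 141562.75
Σf(m − x̄)² = Σfm² − (Σfm)²/n = 141562.75 − 2499.5²/51 = 19062.7451
Population variance = 19062.7451 / 51 = 373.7793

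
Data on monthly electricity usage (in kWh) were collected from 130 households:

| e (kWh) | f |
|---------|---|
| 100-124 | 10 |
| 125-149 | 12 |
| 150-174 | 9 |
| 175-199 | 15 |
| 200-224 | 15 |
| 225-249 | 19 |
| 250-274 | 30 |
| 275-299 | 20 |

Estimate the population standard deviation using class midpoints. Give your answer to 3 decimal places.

Midpoints: 112, 137, 162, 187, 212, 237, 262, 287
n = 130, Σfm = 28310, mean = 217.7692
Σfm² = 6559470
Σf(m − x̄)² = Σfm² − (Σfm)²/n = 6559470 − 28310²/130 = 394423.0769
Population variance = 394423.0769 / 130 = 3034.0237
Standard deviation = √3034.0237 = 55.0820

55.082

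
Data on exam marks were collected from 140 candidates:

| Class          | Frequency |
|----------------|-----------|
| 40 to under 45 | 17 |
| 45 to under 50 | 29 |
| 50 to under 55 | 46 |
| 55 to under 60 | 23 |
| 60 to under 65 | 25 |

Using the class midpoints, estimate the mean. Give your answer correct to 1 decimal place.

52.9

Midpoints: 42.5, 47.5, 52.5, 57.5, 62.5
Σfm = 17×42.5 + 29×47.5 + 46×52.5 + 23×57.5 + 25×62.5 = 7400
n = Σf = 140
Mean = 7400 / 140 = 52.8571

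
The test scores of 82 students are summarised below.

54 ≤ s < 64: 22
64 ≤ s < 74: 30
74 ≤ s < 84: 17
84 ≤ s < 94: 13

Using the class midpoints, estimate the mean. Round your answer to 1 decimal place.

Midpoints: 59, 69, 79, 89
Σfm = 22×59 + 30×69 + 17×79 + 13×89 = 5868
n = Σf = 82
Mean = 5868 / 82 = 71.5610

71.6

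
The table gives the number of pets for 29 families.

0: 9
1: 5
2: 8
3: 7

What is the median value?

Cumulative frequencies: 9, 14, 22, 29
n = 29, so the median is the value in position (n+1)/2 = 15.
Position 15 falls at value 2.

2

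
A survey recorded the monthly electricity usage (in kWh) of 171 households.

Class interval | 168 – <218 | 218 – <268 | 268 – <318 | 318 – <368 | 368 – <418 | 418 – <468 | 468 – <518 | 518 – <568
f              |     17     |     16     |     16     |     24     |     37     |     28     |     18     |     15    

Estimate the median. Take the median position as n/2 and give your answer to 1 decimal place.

384.9

Cumulative frequencies: 17, 33, 49, 73, 110, 138, 156, 171
n = 171; position = n/2 = 85.5.
This falls in the class 368 – <418: L = 368, F = 73, f = 37, h = 50.
Median ≈ 368 + ((85.5 − 73) / 37) × 50 = 384.8919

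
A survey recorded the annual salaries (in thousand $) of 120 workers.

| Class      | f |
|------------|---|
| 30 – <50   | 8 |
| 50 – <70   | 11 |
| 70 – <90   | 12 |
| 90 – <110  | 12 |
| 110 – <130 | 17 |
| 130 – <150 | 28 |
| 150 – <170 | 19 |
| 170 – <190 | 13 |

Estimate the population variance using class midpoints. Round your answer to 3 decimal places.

Midpoints: 40, 60, 80, 100, 120, 140, 160, 180
n = 120, Σfm = 14480, mean = 120.6667
Σfm² = 1950400
Σf(m − x̄)² = Σfm² − (Σfm)²/n = 1950400 − 14480²/120 = 203146.6667
Population variance = 203146.6667 / 120 = 1692.8889

1692.889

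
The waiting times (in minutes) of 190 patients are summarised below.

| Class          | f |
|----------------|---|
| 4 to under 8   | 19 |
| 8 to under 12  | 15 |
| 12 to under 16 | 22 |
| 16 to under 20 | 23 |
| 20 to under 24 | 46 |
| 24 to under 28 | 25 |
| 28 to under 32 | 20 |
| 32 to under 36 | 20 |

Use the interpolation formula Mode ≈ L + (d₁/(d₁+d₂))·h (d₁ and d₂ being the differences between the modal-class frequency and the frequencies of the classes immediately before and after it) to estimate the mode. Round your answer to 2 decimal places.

22.09

Modal class: 20 to under 24 (highest frequency 46).
d₁ = 46 − 23 = 23, d₂ = 46 − 25 = 21
Mode ≈ 20 + (23/(23+21)) × 4 = 20 + 2.0909 = 22.0909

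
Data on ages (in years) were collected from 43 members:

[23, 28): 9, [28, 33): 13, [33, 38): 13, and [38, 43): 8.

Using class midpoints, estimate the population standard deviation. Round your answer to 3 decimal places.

Midpoints: 25.5, 30.5, 35.5, 40.5
n = 43, Σfm = 1411.5, mean = 32.8256
Σfm² = 47450.75
Σf(m − x̄)² = Σfm² − (Σfm)²/n = 47450.75 − 1411.5²/43 = 1117.4419
Population variance = 1117.4419 / 43 = 25.9870
Standard deviation = √25.9870 = 5.0977

5.098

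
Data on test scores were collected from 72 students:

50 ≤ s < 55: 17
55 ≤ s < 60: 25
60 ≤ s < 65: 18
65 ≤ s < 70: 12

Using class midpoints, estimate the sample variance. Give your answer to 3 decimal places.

Midpoints: 52.5, 57.5, 62.5, 67.5
n = 72, Σfm = 4265, mean = 59.2361
Σfm² = 254500
Σf(m − x̄)² = Σfm² − (Σfm)²/n = 254500 − 4265²/72 = 1857.9861
Sample variance = 1857.9861 / 71 = 26.1688

26.169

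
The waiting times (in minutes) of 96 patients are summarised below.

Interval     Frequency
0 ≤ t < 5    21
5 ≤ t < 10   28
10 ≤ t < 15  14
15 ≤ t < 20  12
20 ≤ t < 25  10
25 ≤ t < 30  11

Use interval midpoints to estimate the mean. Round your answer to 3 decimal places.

12.240

Midpoints: 2.5, 7.5, 12.5, 17.5, 22.5, 27.5
Σfm = 21×2.5 + 28×7.5 + 14×12.5 + 12×17.5 + 10×22.5 + 11×27.5 = 1175
n = Σf = 96
Mean = 1175 / 96 = 12.2396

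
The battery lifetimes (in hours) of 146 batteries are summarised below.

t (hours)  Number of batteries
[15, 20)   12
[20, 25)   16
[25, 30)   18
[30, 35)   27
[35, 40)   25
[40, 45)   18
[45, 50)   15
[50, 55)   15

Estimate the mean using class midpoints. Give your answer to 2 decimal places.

35.24

Midpoints: 17.5, 22.5, 27.5, 32.5, 37.5, 42.5, 47.5, 52.5
Σfm = 12×17.5 + 16×22.5 + 18×27.5 + 27×32.5 + 25×37.5 + 18×42.5 + 15×47.5 + 15×52.5 = 5145
n = Σf = 146
Mean = 5145 / 146 = 35.2397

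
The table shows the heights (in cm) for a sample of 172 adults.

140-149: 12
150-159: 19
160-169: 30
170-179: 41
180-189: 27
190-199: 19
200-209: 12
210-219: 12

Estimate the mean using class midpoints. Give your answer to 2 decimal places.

Midpoints: 144.5, 154.5, 164.5, 174.5, 184.5, 194.5, 204.5, 214.5
Σfm = 12×144.5 + 19×154.5 + 30×164.5 + 41×174.5 + 27×184.5 + 19×194.5 + 12×204.5 + 12×214.5 = 30464
n = Σf = 172
Mean = 30464 / 172 = 177.1163

177.12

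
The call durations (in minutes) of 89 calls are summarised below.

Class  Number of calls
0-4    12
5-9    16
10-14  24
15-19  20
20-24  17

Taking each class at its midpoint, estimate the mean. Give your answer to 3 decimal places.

Midpoints: 2, 7, 12, 17, 22
Σfm = 12×2 + 16×7 + 24×12 + 20×17 + 17×22 = 1138
n = Σf = 89
Mean = 1138 / 89 = 12.7865

12.787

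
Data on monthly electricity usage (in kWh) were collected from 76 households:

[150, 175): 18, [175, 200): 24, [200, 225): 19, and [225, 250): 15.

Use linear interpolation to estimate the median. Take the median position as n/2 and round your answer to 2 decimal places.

195.83

Cumulative frequencies: 18, 42, 61, 76
n = 76; position = n/2 = 38.
This falls in the class [175, 200): L = 175, F = 18, f = 24, h = 25.
Median ≈ 175 + ((38 − 18) / 24) × 25 = 195.8333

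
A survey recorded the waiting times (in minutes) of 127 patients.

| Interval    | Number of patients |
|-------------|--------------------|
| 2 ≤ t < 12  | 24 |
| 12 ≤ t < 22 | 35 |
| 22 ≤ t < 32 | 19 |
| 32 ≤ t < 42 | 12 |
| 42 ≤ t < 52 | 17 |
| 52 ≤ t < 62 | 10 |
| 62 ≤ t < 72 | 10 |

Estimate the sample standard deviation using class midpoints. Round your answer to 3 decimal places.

Midpoints: 7, 17, 27, 37, 47, 57, 67
n = 127, Σfm = 3759, mean = 29.5984
Σfm² = 156503
Σf(m − x̄)² = Σfm² − (Σfm)²/n = 156503 − 3759²/127 = 45242.5197
Sample variance = 45242.5197 / 126 = 359.0676
Standard deviation = √359.0676 = 18.9491

18.949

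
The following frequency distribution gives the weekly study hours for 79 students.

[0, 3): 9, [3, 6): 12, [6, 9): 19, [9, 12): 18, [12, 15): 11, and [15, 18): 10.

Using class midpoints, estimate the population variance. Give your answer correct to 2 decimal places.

Midpoints: 1.5, 4.5, 7.5, 10.5, 13.5, 16.5
n = 79, Σfm = 712.5, mean = 9.0190
Σfm² = 8043.75
Σf(m − x̄)² = Σfm² − (Σfm)²/n = 8043.75 − 712.5²/79 = 1617.7215
Population variance = 1617.7215 / 79 = 20.4775

20.48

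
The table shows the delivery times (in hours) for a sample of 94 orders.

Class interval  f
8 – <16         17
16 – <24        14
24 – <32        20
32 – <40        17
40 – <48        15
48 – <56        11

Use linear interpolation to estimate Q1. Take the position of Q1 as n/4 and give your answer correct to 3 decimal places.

Cumulative frequencies: 17, 31, 51, 68, 83, 94
n = 94; position = n/4 = 23.5.
This falls in the class 16 – <24: L = 16, F = 17, f = 14, h = 8.
Lower quartile ≈ 16 + ((23.5 − 17) / 14) × 8 = 19.7143

19.714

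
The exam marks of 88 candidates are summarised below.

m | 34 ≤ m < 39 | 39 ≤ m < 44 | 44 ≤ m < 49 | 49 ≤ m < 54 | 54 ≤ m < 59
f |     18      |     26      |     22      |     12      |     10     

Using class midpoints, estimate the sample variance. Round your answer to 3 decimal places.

40.165

Midpoints: 36.5, 41.5, 46.5, 51.5, 56.5
n = 88, Σfm = 3942, mean = 44.7955
Σfm² = 180078
Σf(m − x̄)² = Σfm² − (Σfm)²/n = 180078 − 3942²/88 = 3494.3182
Sample variance = 3494.3182 / 87 = 40.1646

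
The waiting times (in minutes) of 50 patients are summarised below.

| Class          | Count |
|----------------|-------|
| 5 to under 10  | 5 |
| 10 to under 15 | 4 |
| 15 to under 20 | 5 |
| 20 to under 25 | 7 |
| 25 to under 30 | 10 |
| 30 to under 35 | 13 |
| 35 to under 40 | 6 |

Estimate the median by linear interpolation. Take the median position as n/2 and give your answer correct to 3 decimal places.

Cumulative frequencies: 5, 9, 14, 21, 31, 44, 50
n = 50; position = n/2 = 25.
This falls in the class 25 to under 30: L = 25, F = 21, f = 10, h = 5.
Median ≈ 25 + ((25 − 21) / 10) × 5 = 27.0000

27.000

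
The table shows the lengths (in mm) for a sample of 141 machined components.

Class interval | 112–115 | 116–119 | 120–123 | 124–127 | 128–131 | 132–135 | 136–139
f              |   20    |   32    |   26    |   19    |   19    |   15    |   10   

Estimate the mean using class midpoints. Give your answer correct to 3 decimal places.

Midpoints: 113.5, 117.5, 121.5, 125.5, 129.5, 133.5, 137.5
Σfm = 20×113.5 + 32×117.5 + 26×121.5 + 19×125.5 + 19×129.5 + 15×133.5 + 10×137.5 = 17411.5
n = Σf = 141
Mean = 17411.5 / 141 = 123.4858

123.486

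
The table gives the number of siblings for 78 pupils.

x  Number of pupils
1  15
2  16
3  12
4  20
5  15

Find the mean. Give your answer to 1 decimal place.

Values: 1, 2, 3, 4, 5
Σfx = 15×1 + 16×2 + 12×3 + 20×4 + 15×5 = 238
n = Σf = 78
Mean = 238 / 78 = 3.0513

3.1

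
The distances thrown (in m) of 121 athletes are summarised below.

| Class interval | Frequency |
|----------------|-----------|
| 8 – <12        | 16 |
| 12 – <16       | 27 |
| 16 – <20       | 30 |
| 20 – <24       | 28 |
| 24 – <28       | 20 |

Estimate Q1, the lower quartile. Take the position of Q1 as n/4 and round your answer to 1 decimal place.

14.1

Cumulative frequencies: 16, 43, 73, 101, 121
n = 121; position = n/4 = 30.25.
This falls in the class 12 – <16: L = 12, F = 16, f = 27, h = 4.
Lower quartile ≈ 12 + ((30.25 − 16) / 27) × 4 = 14.1111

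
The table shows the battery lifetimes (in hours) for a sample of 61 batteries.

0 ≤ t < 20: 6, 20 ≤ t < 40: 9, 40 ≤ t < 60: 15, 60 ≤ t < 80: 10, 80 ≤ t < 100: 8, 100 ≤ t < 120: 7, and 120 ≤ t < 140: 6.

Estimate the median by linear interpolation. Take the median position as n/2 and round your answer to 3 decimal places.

61.000

Cumulative frequencies: 6, 15, 30, 40, 48, 55, 61
n = 61; position = n/2 = 30.5.
This falls in the class 60 ≤ t < 80: L = 60, F = 30, f = 10, h = 20.
Median ≈ 60 + ((30.5 − 30) / 10) × 20 = 61.0000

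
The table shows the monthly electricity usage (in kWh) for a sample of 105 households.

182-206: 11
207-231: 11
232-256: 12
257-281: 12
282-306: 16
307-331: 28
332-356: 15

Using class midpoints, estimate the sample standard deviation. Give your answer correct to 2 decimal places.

48.67

Midpoints: 194, 219, 244, 269, 294, 319, 344
n = 105, Σfm = 29495, mean = 280.9048
Σfm² = 8531655
Σf(m − x̄)² = Σfm² − (Σfm)²/n = 8531655 − 29495²/105 = 246369.0476
Sample variance = 246369.0476 / 104 = 2368.9332
Standard deviation = √2368.9332 = 48.6717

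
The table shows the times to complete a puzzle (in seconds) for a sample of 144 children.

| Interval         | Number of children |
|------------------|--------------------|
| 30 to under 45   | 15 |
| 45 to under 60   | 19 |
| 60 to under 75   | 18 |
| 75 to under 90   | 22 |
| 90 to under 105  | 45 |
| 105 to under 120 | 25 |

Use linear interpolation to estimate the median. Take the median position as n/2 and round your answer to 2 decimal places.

88.64

Cumulative frequencies: 15, 34, 52, 74, 119, 144
n = 144; position = n/2 = 72.
This falls in the class 75 to under 90: L = 75, F = 52, f = 22, h = 15.
Median ≈ 75 + ((72 − 52) / 22) × 15 = 88.6364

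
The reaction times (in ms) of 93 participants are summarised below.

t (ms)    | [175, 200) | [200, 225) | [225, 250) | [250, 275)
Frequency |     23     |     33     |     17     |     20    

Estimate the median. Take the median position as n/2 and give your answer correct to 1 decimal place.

217.8

Cumulative frequencies: 23, 56, 73, 93
n = 93; position = n/2 = 46.5.
This falls in the class [200, 225): L = 200, F = 23, f = 33, h = 25.
Median ≈ 200 + ((46.5 − 23) / 33) × 25 = 217.8030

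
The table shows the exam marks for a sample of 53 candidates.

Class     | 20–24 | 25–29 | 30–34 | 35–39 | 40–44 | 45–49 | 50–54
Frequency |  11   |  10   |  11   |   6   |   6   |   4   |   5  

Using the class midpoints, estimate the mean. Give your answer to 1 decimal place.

Midpoints: 22, 27, 32, 37, 42, 47, 52
Σfm = 11×22 + 10×27 + 11×32 + 6×37 + 6×42 + 4×47 + 5×52 = 1786
n = Σf = 53
Mean = 1786 / 53 = 33.6981

33.7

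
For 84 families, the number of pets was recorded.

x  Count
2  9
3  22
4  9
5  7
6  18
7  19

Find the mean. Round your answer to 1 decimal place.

Values: 2, 3, 4, 5, 6, 7
Σfx = 9×2 + 22×3 + 9×4 + 7×5 + 18×6 + 19×7 = 396
n = Σf = 84
Mean = 396 / 84 = 4.7143

4.7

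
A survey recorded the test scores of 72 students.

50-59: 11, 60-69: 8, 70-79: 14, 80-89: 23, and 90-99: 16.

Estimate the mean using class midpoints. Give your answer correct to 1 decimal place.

78.0

Midpoints: 54.5, 64.5, 74.5, 84.5, 94.5
Σfm = 11×54.5 + 8×64.5 + 14×74.5 + 23×84.5 + 16×94.5 = 5614
n = Σf = 72
Mean = 5614 / 72 = 77.9722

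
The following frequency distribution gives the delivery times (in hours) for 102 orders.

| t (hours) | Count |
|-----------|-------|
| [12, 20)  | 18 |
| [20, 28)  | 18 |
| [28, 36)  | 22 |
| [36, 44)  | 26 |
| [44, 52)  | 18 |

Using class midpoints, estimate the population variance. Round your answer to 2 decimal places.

117.57

Midpoints: 16, 24, 32, 40, 48
n = 102, Σfm = 3328, mean = 32.6275
Σfm² = 120576
Σf(m − x̄)² = Σfm² − (Σfm)²/n = 120576 − 3328²/102 = 11991.8431
Population variance = 11991.8431 / 102 = 117.5671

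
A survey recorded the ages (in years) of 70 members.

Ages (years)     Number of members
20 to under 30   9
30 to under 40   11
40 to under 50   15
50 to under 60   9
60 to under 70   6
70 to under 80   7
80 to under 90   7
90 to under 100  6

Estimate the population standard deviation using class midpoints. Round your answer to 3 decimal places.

Midpoints: 25, 35, 45, 55, 65, 75, 85, 95
n = 70, Σfm = 3860, mean = 55.1429
Σfm² = 246150
Σf(m − x̄)² = Σfm² − (Σfm)²/n = 246150 − 3860²/70 = 33298.5714
Population variance = 33298.5714 / 70 = 475.6939
Standard deviation = √475.6939 = 21.8104

21.810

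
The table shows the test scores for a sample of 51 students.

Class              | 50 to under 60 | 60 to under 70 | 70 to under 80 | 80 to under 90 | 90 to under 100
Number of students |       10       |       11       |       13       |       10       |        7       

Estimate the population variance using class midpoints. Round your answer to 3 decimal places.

Midpoints: 55, 65, 75, 85, 95
n = 51, Σfm = 3755, mean = 73.6275
Σfm² = 285275
Σf(m − x̄)² = Σfm² − (Σfm)²/n = 285275 − 3755²/51 = 8803.9216
Population variance = 8803.9216 / 51 = 172.6259

172.626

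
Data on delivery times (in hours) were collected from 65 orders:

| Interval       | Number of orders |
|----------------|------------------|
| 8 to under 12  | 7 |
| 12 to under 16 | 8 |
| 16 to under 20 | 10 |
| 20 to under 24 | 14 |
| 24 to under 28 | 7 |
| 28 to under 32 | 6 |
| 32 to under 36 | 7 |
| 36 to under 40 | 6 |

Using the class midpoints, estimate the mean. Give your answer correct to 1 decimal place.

23.0

Midpoints: 10, 14, 18, 22, 26, 30, 34, 38
Σfm = 7×10 + 8×14 + 10×18 + 14×22 + 7×26 + 6×30 + 7×34 + 6×38 = 1498
n = Σf = 65
Mean = 1498 / 65 = 23.0462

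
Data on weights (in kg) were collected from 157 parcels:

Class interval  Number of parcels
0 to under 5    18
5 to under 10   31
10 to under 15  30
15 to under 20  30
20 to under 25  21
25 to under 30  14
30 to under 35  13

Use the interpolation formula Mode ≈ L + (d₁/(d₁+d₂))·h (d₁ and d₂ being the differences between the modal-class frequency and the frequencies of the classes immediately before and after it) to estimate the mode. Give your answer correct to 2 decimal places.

9.64

Modal class: 5 to under 10 (highest frequency 31).
d₁ = 31 − 18 = 13, d₂ = 31 − 30 = 1
Mode ≈ 5 + (13/(13+1)) × 5 = 5 + 4.6429 = 9.6429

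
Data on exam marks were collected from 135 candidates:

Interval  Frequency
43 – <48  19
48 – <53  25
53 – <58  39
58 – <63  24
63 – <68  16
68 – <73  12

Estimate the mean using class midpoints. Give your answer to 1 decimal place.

Midpoints: 45.5, 50.5, 55.5, 60.5, 65.5, 70.5
Σfm = 19×45.5 + 25×50.5 + 39×55.5 + 24×60.5 + 16×65.5 + 12×70.5 = 7637.5
n = Σf = 135
Mean = 7637.5 / 135 = 56.5741

56.6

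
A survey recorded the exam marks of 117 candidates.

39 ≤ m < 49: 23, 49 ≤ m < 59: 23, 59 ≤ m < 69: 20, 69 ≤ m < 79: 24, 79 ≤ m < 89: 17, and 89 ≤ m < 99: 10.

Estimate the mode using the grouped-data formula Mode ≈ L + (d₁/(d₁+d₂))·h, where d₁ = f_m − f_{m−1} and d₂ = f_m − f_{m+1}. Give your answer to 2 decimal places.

72.64

Modal class: 69 ≤ m < 79 (highest frequency 24).
d₁ = 24 − 20 = 4, d₂ = 24 − 17 = 7
Mode ≈ 69 + (4/(4+7)) × 10 = 69 + 3.6364 = 72.6364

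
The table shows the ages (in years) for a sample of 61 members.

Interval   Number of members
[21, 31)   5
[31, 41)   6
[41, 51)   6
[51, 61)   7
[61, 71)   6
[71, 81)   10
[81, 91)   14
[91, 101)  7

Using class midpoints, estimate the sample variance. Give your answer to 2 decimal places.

489.89

Midpoints: 26, 36, 46, 56, 66, 76, 86, 96
n = 61, Σfm = 4046, mean = 66.3279
Σfm² = 297756
Σf(m − x̄)² = Σfm² − (Σfm)²/n = 297756 − 4046²/61 = 29393.4426
Sample variance = 29393.4426 / 60 = 489.8907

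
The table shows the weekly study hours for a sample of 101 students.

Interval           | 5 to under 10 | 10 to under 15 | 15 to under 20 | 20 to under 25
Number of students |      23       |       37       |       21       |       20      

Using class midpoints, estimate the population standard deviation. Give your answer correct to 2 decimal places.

Midpoints: 7.5, 12.5, 17.5, 22.5
n = 101, Σfm = 1452.5, mean = 14.3812
Σfm² = 23631.25
Σf(m − x̄)² = Σfm² − (Σfm)²/n = 23631.25 − 1452.5²/101 = 2742.5743
Population variance = 2742.5743 / 101 = 27.1542
Standard deviation = √27.1542 = 5.2110

5.21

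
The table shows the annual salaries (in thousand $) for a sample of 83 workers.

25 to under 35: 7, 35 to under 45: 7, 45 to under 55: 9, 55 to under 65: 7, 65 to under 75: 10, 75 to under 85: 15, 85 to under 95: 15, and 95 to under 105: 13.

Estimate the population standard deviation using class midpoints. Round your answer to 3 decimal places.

22.193

Midpoints: 30, 40, 50, 60, 70, 80, 90, 100
n = 83, Σfm = 5910, mean = 71.2048
Σfm² = 461700
Σf(m − x̄)² = Σfm² − (Σfm)²/n = 461700 − 5910²/83 = 40879.5181
Population variance = 40879.5181 / 83 = 492.5243
Standard deviation = √492.5243 = 22.1929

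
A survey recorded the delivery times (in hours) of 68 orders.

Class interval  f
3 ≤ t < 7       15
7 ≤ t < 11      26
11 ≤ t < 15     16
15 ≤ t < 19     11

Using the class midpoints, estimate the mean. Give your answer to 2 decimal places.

Midpoints: 5, 9, 13, 17
Σfm = 15×5 + 26×9 + 16×13 + 11×17 = 704
n = Σf = 68
Mean = 704 / 68 = 10.3529

10.35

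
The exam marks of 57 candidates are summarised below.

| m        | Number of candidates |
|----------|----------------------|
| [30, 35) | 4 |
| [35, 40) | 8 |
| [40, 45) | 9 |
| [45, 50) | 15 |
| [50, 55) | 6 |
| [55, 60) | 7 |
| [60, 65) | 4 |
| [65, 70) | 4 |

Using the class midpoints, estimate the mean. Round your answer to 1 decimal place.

Midpoints: 32.5, 37.5, 42.5, 47.5, 52.5, 57.5, 62.5, 67.5
Σfm = 4×32.5 + 8×37.5 + 9×42.5 + 15×47.5 + 6×52.5 + 7×57.5 + 4×62.5 + 4×67.5 = 2762.5
n = Σf = 57
Mean = 2762.5 / 57 = 48.4649

48.5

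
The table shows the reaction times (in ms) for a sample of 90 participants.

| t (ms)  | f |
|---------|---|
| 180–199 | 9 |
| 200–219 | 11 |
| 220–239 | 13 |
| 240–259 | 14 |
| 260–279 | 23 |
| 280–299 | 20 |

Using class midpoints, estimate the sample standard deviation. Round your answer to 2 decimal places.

32.91

Midpoints: 189.5, 209.5, 229.5, 249.5, 269.5, 289.5
n = 90, Σfm = 22475, mean = 249.7222
Σfm² = 5708902.5
Σf(m − x̄)² = Σfm² − (Σfm)²/n = 5708902.5 − 22475²/90 = 96395.5556
Sample variance = 96395.5556 / 89 = 1083.0961
Standard deviation = √1083.0961 = 32.9104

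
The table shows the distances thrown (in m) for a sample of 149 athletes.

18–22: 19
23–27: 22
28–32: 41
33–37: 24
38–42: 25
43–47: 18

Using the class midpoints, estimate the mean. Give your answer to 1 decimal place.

32.3

Midpoints: 20, 25, 30, 35, 40, 45
Σfm = 19×20 + 22×25 + 41×30 + 24×35 + 25×40 + 18×45 = 4810
n = Σf = 149
Mean = 4810 / 149 = 32.2819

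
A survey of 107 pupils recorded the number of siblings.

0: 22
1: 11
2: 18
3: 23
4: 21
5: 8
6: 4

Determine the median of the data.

3

Cumulative frequencies: 22, 33, 51, 74, 95, 103, 107
n = 107, so the median is the value in position (n+1)/2 = 54.
Position 54 falls at value 3.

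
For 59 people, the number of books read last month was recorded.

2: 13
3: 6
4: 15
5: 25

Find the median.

4

Cumulative frequencies: 13, 19, 34, 59
n = 59, so the median is the value in position (n+1)/2 = 30.
Position 30 falls at value 4.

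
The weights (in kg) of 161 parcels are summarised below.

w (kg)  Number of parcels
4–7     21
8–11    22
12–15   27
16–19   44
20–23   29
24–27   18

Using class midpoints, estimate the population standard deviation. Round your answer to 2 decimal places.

6.11

Midpoints: 5.5, 9.5, 13.5, 17.5, 21.5, 25.5
n = 161, Σfm = 2541.5, mean = 15.7857
Σfm² = 46126.25
Σf(m − x̄)² = Σfm² − (Σfm)²/n = 46126.25 − 2541.5²/161 = 6006.8571
Population variance = 6006.8571 / 161 = 37.3097
Standard deviation = √37.3097 = 6.1082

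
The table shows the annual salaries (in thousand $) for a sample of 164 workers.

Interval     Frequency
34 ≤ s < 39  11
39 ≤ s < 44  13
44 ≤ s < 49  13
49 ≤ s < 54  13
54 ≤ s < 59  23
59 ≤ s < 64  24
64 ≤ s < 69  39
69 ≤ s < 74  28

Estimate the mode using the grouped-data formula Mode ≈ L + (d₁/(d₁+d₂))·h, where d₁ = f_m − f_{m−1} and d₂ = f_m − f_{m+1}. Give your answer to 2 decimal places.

Modal class: 64 ≤ s < 69 (highest frequency 39).
d₁ = 39 − 24 = 15, d₂ = 39 − 28 = 11
Mode ≈ 64 + (15/(15+11)) × 5 = 64 + 2.8846 = 66.8846

66.88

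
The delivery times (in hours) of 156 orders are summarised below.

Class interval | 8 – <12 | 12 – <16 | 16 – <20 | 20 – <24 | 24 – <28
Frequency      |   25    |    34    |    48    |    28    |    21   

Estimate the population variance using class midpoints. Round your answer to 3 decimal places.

25.102

Midpoints: 10, 14, 18, 22, 26
n = 156, Σfm = 2752, mean = 17.6410
Σfm² = 52464
Σf(m − x̄)² = Σfm² − (Σfm)²/n = 52464 − 2752²/156 = 3915.8974
Population variance = 3915.8974 / 156 = 25.1019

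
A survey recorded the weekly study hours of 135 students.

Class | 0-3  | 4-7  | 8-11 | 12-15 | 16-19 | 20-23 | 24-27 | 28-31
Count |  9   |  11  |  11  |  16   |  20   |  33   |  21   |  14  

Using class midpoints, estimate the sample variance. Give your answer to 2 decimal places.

Midpoints: 1.5, 5.5, 9.5, 13.5, 17.5, 21.5, 25.5, 29.5
n = 135, Σfm = 2402.5, mean = 17.7963
Σfm² = 51479.75
Σf(m − x̄)² = Σfm² − (Σfm)²/n = 51479.75 − 2402.5²/135 = 8724.1481
Sample variance = 8724.1481 / 134 = 65.1056

65.11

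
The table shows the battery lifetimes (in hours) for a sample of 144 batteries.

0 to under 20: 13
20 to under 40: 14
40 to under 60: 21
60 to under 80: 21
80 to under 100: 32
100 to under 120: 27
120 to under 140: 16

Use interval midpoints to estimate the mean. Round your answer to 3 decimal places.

Midpoints: 10, 30, 50, 70, 90, 110, 130
Σfm = 13×10 + 14×30 + 21×50 + 21×70 + 32×90 + 27×110 + 16×130 = 11000
n = Σf = 144
Mean = 11000 / 144 = 76.3889

76.389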